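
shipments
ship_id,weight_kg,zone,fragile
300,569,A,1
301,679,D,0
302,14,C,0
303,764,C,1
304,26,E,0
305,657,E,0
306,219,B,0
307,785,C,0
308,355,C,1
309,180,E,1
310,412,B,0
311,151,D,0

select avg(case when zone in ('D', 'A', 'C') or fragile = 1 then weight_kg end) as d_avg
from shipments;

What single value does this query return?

437.125

ship_id=300: ✓ → 569
ship_id=301: ✓ → 679
ship_id=302: ✓ → 14
ship_id=303: ✓ → 764
ship_id=304: ✗
ship_id=305: ✗
ship_id=306: ✗
ship_id=307: ✓ → 785
ship_id=308: ✓ → 355
ship_id=309: ✓ → 180
ship_id=310: ✗
ship_id=311: ✓ → 151
d_avg = (569 + 679 + 14 + 764 + 785 + 355 + 180 + 151) / 8 = 437.125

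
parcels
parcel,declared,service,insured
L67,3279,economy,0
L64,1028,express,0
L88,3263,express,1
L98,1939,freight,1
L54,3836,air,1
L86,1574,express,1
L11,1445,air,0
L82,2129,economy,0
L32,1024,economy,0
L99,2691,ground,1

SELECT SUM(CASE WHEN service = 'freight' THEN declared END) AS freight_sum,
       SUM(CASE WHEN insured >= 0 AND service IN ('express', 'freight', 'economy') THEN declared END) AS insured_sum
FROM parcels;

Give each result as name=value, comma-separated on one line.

[freight_sum: service = 'freight']
parcel=L67: ✗
parcel=L64: ✗
parcel=L88: ✗
parcel=L98: ✓ → 1939
parcel=L54: ✗
parcel=L86: ✗
parcel=L11: ✗
parcel=L82: ✗
parcel=L32: ✗
parcel=L99: ✗
freight_sum = 1939
—
[insured_sum: insured >= 0 AND service IN ('express', 'freight', 'economy')]
parcel=L67: ✓ → 3279
parcel=L64: ✓ → 1028
parcel=L88: ✓ → 3263
parcel=L98: ✓ → 1939
parcel=L54: ✗
parcel=L86: ✓ → 1574
parcel=L11: ✗
parcel=L82: ✓ → 2129
parcel=L32: ✓ → 1024
parcel=L99: ✗
insured_sum = 3279 + 1028 + 3263 + 1939 + 1574 + 2129 + 1024 = 14236

freight_sum=1939, insured_sum=14236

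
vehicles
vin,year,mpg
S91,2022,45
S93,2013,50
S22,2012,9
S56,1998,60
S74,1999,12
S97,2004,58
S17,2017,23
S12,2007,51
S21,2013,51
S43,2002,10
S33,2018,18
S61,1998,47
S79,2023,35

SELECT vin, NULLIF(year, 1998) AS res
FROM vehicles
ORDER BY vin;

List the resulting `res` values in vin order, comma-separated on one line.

2007, 2017, 2013, 2012, 2018, 2002, NULL, NULL, 1999, 2023, 2022, 2013, 2004

vin=S12: year=2007 vs 1998: differ → 2007
vin=S17: year=2017 vs 1998: differ → 2017
vin=S21: year=2013 vs 1998: differ → 2013
vin=S22: year=2012 vs 1998: differ → 2012
vin=S33: year=2018 vs 1998: differ → 2018
vin=S43: year=2002 vs 1998: differ → 2002
vin=S56: year=1998 vs 1998: equal → NULL
vin=S61: year=1998 vs 1998: equal → NULL
vin=S74: year=1999 vs 1998: differ → 1999
vin=S79: year=2023 vs 1998: differ → 2023
vin=S91: year=2022 vs 1998: differ → 2022
vin=S93: year=2013 vs 1998: differ → 2013
vin=S97: year=2004 vs 1998: differ → 2004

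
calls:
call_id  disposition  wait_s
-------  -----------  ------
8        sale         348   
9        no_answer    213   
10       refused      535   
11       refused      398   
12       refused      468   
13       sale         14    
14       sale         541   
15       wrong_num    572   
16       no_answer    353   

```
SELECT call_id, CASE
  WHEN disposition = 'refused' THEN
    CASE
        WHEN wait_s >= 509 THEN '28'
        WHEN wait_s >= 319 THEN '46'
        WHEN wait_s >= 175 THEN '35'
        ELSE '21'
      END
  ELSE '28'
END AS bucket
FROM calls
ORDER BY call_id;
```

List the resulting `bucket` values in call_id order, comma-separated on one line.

28, 28, 28, 46, 46, 28, 28, 28, 28

call_id=8: disposition='sale' → outer ELSE → 28
call_id=9: disposition='no_answer' → outer ELSE → 28
call_id=10: disposition='refused' → inner[wait_s >= 509] → 28
call_id=11: disposition='refused' → inner[wait_s >= 319] → 46
call_id=12: disposition='refused' → inner[wait_s >= 319] → 46
call_id=13: disposition='sale' → outer ELSE → 28
call_id=14: disposition='sale' → outer ELSE → 28
call_id=15: disposition='wrong_num' → outer ELSE → 28
call_id=16: disposition='no_answer' → outer ELSE → 28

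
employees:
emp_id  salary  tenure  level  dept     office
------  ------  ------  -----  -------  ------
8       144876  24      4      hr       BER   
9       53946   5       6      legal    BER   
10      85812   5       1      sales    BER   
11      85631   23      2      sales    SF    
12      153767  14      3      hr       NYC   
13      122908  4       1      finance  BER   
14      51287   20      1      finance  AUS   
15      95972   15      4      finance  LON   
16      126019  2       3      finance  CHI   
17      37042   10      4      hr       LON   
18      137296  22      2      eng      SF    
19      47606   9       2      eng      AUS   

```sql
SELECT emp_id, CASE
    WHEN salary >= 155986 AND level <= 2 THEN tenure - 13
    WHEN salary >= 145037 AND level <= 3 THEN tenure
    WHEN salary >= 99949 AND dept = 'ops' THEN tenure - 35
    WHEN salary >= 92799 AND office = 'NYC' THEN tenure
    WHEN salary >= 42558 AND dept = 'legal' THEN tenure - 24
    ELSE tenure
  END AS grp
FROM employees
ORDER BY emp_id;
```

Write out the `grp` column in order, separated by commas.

24, -19, 5, 23, 14, 4, 20, 15, 2, 10, 22, 9

emp_id=8: ELSE → 24
emp_id=9: salary >= 42558 AND dept = 'legal' → -19
emp_id=10: ELSE → 5
emp_id=11: ELSE → 23
emp_id=12: salary >= 145037 AND level <= 3 → 14
emp_id=13: ELSE → 4
emp_id=14: ELSE → 20
emp_id=15: ELSE → 15
emp_id=16: ELSE → 2
emp_id=17: ELSE → 10
emp_id=18: ELSE → 22
emp_id=19: ELSE → 9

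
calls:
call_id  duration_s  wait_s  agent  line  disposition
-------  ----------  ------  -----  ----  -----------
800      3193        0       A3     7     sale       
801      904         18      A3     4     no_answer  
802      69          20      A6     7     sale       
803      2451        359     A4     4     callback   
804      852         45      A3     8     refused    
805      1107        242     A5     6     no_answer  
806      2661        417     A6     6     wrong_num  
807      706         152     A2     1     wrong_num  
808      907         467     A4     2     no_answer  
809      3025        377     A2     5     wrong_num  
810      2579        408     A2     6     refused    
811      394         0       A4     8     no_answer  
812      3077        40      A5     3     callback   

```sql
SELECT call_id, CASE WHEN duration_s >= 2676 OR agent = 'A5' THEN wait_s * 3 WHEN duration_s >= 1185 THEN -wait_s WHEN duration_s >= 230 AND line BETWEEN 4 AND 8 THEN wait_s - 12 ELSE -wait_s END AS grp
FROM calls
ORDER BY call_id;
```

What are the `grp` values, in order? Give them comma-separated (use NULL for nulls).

call_id=800: duration_s >= 2676 OR agent = 'A5' → 0
call_id=801: duration_s >= 230 AND line BETWEEN 4 AND 8 → 6
call_id=802: ELSE → -20
call_id=803: duration_s >= 1185 → -359
call_id=804: duration_s >= 230 AND line BETWEEN 4 AND 8 → 33
call_id=805: duration_s >= 2676 OR agent = 'A5' → 726
call_id=806: duration_s >= 1185 → -417
call_id=807: ELSE → -152
call_id=808: ELSE → -467
call_id=809: duration_s >= 2676 OR agent = 'A5' → 1131
call_id=810: duration_s >= 1185 → -408
call_id=811: duration_s >= 230 AND line BETWEEN 4 AND 8 → -12
call_id=812: duration_s >= 2676 OR agent = 'A5' → 120

0, 6, -20, -359, 33, 726, -417, -152, -467, 1131, -408, -12, 120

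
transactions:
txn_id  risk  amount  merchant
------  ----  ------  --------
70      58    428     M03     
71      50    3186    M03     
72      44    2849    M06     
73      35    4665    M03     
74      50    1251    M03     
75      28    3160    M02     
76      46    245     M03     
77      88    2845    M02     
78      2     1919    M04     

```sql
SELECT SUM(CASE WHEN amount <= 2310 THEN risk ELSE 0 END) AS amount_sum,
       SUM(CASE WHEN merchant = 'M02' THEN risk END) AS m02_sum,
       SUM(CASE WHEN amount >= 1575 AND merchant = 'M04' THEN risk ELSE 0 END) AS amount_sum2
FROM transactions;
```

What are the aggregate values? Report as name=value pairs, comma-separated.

[amount_sum: amount <= 2310]
txn_id=70: ✓ → 58
txn_id=71: ✗
txn_id=72: ✗
txn_id=73: ✗
txn_id=74: ✓ → 50
txn_id=75: ✗
txn_id=76: ✓ → 46
txn_id=77: ✗
txn_id=78: ✓ → 2
amount_sum = 58 + 50 + 46 + 2 = 156
—
[m02_sum: merchant = 'M02']
txn_id=70: ✗
txn_id=71: ✗
txn_id=72: ✗
txn_id=73: ✗
txn_id=74: ✗
txn_id=75: ✓ → 28
txn_id=76: ✗
txn_id=77: ✓ → 88
txn_id=78: ✗
m02_sum = 28 + 88 = 116
—
[amount_sum2: amount >= 1575 AND merchant = 'M04']
txn_id=70: ✗
txn_id=71: ✗
txn_id=72: ✗
txn_id=73: ✗
txn_id=74: ✗
txn_id=75: ✗
txn_id=76: ✗
txn_id=77: ✗
txn_id=78: ✓ → 2
amount_sum2 = 2

amount_sum=156, m02_sum=116, amount_sum2=2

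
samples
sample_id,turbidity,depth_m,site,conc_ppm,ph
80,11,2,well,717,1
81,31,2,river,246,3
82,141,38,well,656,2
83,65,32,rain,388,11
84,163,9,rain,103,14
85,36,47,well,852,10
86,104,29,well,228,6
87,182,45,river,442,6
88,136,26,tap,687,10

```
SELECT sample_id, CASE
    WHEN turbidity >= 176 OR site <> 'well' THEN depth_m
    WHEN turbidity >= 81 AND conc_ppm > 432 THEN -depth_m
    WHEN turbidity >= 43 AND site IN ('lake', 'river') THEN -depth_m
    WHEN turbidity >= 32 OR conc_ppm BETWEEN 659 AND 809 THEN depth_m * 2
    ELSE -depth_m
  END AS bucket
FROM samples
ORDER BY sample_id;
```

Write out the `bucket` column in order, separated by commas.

4, 2, -38, 32, 9, 94, 58, 45, 26

sample_id=80: turbidity >= 32 OR conc_ppm BETWEEN 659 AND 809 → 4
sample_id=81: turbidity >= 176 OR site <> 'well' → 2
sample_id=82: turbidity >= 81 AND conc_ppm > 432 → -38
sample_id=83: turbidity >= 176 OR site <> 'well' → 32
sample_id=84: turbidity >= 176 OR site <> 'well' → 9
sample_id=85: turbidity >= 32 OR conc_ppm BETWEEN 659 AND 809 → 94
sample_id=86: turbidity >= 32 OR conc_ppm BETWEEN 659 AND 809 → 58
sample_id=87: turbidity >= 176 OR site <> 'well' → 45
sample_id=88: turbidity >= 176 OR site <> 'well' → 26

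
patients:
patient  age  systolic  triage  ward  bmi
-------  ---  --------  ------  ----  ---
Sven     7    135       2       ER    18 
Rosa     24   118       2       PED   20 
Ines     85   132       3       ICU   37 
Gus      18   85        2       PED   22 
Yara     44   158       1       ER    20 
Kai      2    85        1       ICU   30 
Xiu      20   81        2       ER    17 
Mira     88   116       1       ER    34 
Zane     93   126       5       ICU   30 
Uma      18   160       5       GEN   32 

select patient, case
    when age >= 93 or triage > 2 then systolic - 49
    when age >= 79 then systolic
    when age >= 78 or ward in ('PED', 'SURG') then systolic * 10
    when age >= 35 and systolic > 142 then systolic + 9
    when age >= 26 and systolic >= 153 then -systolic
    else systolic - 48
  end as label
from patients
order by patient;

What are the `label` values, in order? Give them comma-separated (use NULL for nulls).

patient=Gus: age >= 78 or ward in ('PED', 'SURG') → 850
patient=Ines: age >= 93 or triage > 2 → 83
patient=Kai: ELSE → 37
patient=Mira: age >= 79 → 116
patient=Rosa: age >= 78 or ward in ('PED', 'SURG') → 1180
patient=Sven: ELSE → 87
patient=Uma: age >= 93 or triage > 2 → 111
patient=Xiu: ELSE → 33
patient=Yara: age >= 35 and systolic > 142 → 167
patient=Zane: age >= 93 or triage > 2 → 77

850, 83, 37, 116, 1180, 87, 111, 33, 167, 77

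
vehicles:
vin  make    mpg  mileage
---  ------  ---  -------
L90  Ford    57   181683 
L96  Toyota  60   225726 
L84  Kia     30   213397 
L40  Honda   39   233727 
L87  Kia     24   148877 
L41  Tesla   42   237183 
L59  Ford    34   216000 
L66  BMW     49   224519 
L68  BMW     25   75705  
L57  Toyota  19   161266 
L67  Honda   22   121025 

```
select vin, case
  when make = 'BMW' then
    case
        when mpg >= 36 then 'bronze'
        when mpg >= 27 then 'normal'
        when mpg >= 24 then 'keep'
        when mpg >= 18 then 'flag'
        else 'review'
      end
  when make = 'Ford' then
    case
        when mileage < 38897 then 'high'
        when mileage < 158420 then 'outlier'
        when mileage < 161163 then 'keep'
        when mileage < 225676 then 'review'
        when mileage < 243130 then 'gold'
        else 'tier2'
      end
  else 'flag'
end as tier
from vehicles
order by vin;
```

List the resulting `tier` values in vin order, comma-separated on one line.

vin=L40: make='Honda' → outer ELSE → flag
vin=L41: make='Tesla' → outer ELSE → flag
vin=L57: make='Toyota' → outer ELSE → flag
vin=L59: make='Ford' → inner[mileage < 225676] → review
vin=L66: make='BMW' → inner[mpg >= 36] → bronze
vin=L67: make='Honda' → outer ELSE → flag
vin=L68: make='BMW' → inner[mpg >= 24] → keep
vin=L84: make='Kia' → outer ELSE → flag
vin=L87: make='Kia' → outer ELSE → flag
vin=L90: make='Ford' → inner[mileage < 225676] → review
vin=L96: make='Toyota' → outer ELSE → flag

flag, flag, flag, review, bronze, flag, keep, flag, flag, review, flag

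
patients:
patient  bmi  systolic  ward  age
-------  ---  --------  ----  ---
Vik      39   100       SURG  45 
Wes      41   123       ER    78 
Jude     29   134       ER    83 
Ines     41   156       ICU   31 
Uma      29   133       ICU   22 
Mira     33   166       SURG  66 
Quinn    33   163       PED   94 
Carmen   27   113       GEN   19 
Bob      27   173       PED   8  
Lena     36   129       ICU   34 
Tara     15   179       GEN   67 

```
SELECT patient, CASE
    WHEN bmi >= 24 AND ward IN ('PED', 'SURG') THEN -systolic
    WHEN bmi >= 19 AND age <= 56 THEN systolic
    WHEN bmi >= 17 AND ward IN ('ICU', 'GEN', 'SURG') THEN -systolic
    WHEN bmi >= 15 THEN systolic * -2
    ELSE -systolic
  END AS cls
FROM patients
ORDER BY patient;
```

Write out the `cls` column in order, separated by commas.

patient=Bob: bmi >= 24 AND ward IN ('PED', 'SURG') → -173
patient=Carmen: bmi >= 19 AND age <= 56 → 113
patient=Ines: bmi >= 19 AND age <= 56 → 156
patient=Jude: bmi >= 15 → -268
patient=Lena: bmi >= 19 AND age <= 56 → 129
patient=Mira: bmi >= 24 AND ward IN ('PED', 'SURG') → -166
patient=Quinn: bmi >= 24 AND ward IN ('PED', 'SURG') → -163
patient=Tara: bmi >= 15 → -358
patient=Uma: bmi >= 19 AND age <= 56 → 133
patient=Vik: bmi >= 24 AND ward IN ('PED', 'SURG') → -100
patient=Wes: bmi >= 15 → -246

-173, 113, 156, -268, 129, -166, -163, -358, 133, -100, -246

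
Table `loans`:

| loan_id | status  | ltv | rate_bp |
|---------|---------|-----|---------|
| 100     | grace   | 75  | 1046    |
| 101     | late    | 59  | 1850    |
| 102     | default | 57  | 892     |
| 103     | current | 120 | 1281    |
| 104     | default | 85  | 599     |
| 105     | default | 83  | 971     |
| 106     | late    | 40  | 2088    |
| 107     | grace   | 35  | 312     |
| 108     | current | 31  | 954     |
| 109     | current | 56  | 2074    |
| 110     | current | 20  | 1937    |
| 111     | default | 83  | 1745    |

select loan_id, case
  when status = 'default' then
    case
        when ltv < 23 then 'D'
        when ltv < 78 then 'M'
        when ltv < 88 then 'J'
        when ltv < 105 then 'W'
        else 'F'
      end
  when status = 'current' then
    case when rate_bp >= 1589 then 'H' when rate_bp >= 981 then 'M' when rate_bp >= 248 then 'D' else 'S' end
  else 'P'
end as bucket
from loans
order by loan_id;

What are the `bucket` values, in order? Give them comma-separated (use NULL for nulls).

P, P, M, M, J, J, P, P, D, H, H, J

loan_id=100: status='grace' → outer ELSE → P
loan_id=101: status='late' → outer ELSE → P
loan_id=102: status='default' → inner[ltv < 78] → M
loan_id=103: status='current' → inner[rate_bp >= 981] → M
loan_id=104: status='default' → inner[ltv < 88] → J
loan_id=105: status='default' → inner[ltv < 88] → J
loan_id=106: status='late' → outer ELSE → P
loan_id=107: status='grace' → outer ELSE → P
loan_id=108: status='current' → inner[rate_bp >= 248] → D
loan_id=109: status='current' → inner[rate_bp >= 1589] → H
loan_id=110: status='current' → inner[rate_bp >= 1589] → H
loan_id=111: status='default' → inner[ltv < 88] → J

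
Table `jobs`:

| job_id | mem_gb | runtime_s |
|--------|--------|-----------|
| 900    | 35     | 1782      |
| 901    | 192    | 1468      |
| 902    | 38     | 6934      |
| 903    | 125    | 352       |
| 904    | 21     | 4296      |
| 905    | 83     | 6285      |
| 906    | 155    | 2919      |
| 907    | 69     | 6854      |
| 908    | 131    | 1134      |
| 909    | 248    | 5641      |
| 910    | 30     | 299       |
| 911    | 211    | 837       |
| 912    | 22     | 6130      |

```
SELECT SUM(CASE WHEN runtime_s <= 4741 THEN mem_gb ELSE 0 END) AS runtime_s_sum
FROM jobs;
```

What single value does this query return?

900

job_id=900: ✓ → 35
job_id=901: ✓ → 192
job_id=902: ✗
job_id=903: ✓ → 125
job_id=904: ✓ → 21
job_id=905: ✗
job_id=906: ✓ → 155
job_id=907: ✗
job_id=908: ✓ → 131
job_id=909: ✗
job_id=910: ✓ → 30
job_id=911: ✓ → 211
job_id=912: ✗
runtime_s_sum = 35 + 192 + 125 + 21 + 155 + 131 + 30 + 211 = 900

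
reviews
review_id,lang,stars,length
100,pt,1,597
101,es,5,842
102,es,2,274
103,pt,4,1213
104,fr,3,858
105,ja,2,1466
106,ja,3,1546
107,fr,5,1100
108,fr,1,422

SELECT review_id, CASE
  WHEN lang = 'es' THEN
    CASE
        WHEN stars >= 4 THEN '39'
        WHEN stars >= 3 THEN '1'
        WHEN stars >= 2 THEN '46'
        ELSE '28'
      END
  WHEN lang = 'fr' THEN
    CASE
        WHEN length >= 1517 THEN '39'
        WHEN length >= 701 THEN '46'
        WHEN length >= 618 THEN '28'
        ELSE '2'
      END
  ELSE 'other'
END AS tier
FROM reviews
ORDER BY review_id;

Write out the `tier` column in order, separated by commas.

other, 39, 46, other, 46, other, other, 46, 2

review_id=100: lang='pt' → outer ELSE → other
review_id=101: lang='es' → inner[stars >= 4] → 39
review_id=102: lang='es' → inner[stars >= 2] → 46
review_id=103: lang='pt' → outer ELSE → other
review_id=104: lang='fr' → inner[length >= 701] → 46
review_id=105: lang='ja' → outer ELSE → other
review_id=106: lang='ja' → outer ELSE → other
review_id=107: lang='fr' → inner[length >= 701] → 46
review_id=108: lang='fr' → inner[ELSE] → 2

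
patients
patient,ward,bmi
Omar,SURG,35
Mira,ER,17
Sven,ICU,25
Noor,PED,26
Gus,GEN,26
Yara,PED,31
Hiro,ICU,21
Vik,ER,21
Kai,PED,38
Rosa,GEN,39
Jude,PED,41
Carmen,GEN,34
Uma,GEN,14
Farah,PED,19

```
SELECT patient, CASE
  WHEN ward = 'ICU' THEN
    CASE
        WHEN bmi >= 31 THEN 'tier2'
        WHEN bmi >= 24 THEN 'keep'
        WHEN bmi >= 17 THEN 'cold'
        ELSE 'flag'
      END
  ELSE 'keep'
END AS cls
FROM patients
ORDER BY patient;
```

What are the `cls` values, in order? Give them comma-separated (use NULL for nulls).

patient=Carmen: ward='GEN' → outer ELSE → keep
patient=Farah: ward='PED' → outer ELSE → keep
patient=Gus: ward='GEN' → outer ELSE → keep
patient=Hiro: ward='ICU' → inner[bmi >= 17] → cold
patient=Jude: ward='PED' → outer ELSE → keep
patient=Kai: ward='PED' → outer ELSE → keep
patient=Mira: ward='ER' → outer ELSE → keep
patient=Noor: ward='PED' → outer ELSE → keep
patient=Omar: ward='SURG' → outer ELSE → keep
patient=Rosa: ward='GEN' → outer ELSE → keep
patient=Sven: ward='ICU' → inner[bmi >= 24] → keep
patient=Uma: ward='GEN' → outer ELSE → keep
patient=Vik: ward='ER' → outer ELSE → keep
patient=Yara: ward='PED' → outer ELSE → keep

keep, keep, keep, cold, keep, keep, keep, keep, keep, keep, keep, keep, keep, keep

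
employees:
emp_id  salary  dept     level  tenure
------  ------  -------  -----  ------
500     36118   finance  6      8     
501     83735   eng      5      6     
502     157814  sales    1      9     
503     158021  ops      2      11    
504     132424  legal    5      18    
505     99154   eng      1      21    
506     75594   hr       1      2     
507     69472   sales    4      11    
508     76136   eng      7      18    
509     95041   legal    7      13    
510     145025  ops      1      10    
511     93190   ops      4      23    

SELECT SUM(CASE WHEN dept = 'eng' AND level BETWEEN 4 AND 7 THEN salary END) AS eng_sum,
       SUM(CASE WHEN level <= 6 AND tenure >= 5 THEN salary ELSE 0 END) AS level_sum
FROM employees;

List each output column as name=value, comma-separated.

[eng_sum: dept = 'eng' AND level BETWEEN 4 AND 7]
emp_id=500: ✗
emp_id=501: ✓ → 83735
emp_id=502: ✗
emp_id=503: ✗
emp_id=504: ✗
emp_id=505: ✗
emp_id=506: ✗
emp_id=507: ✗
emp_id=508: ✓ → 76136
emp_id=509: ✗
emp_id=510: ✗
emp_id=511: ✗
eng_sum = 83735 + 76136 = 159871
—
[level_sum: level <= 6 AND tenure >= 5]
emp_id=500: ✓ → 36118
emp_id=501: ✓ → 83735
emp_id=502: ✓ → 157814
emp_id=503: ✓ → 158021
emp_id=504: ✓ → 132424
emp_id=505: ✓ → 99154
emp_id=506: ✗
emp_id=507: ✓ → 69472
emp_id=508: ✗
emp_id=509: ✗
emp_id=510: ✓ → 145025
emp_id=511: ✓ → 93190
level_sum = 36118 + 83735 + 157814 + 158021 + 132424 + 99154 + 69472 + 145025 + 93190 = 974953

eng_sum=159871, level_sum=974953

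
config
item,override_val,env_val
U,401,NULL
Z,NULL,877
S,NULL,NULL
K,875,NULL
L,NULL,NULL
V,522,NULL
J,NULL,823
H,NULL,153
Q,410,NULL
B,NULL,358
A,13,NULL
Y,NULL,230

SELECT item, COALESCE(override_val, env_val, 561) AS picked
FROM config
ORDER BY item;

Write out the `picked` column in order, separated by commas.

item=A: override_val=13 → 13
item=B: override_val=NULL, env_val=358 → 358
item=H: override_val=NULL, env_val=153 → 153
item=J: override_val=NULL, env_val=823 → 823
item=K: override_val=875 → 875
item=L: override_val=NULL, env_val=NULL, → literal 561 → 561
item=Q: override_val=410 → 410
item=S: override_val=NULL, env_val=NULL, → literal 561 → 561
item=U: override_val=401 → 401
item=V: override_val=522 → 522
item=Y: override_val=NULL, env_val=230 → 230
item=Z: override_val=NULL, env_val=877 → 877

13, 358, 153, 823, 875, 561, 410, 561, 401, 522, 230, 877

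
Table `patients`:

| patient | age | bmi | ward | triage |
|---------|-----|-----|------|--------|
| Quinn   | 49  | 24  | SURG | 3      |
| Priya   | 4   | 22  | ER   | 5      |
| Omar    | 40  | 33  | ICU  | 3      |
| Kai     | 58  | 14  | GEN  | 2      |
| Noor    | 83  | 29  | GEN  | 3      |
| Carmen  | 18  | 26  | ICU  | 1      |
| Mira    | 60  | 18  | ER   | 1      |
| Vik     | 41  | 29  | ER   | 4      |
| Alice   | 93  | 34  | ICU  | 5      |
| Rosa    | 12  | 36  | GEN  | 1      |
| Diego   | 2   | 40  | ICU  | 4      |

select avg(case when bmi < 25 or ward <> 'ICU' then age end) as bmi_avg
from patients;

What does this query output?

43.8571428571

patient=Quinn: ✓ → 49
patient=Priya: ✓ → 4
patient=Omar: ✗
patient=Kai: ✓ → 58
patient=Noor: ✓ → 83
patient=Carmen: ✗
patient=Mira: ✓ → 60
patient=Vik: ✓ → 41
patient=Alice: ✗
patient=Rosa: ✓ → 12
patient=Diego: ✗
bmi_avg = (49 + 4 + 58 + 83 + 60 + 41 + 12) / 7 = 43.8571428571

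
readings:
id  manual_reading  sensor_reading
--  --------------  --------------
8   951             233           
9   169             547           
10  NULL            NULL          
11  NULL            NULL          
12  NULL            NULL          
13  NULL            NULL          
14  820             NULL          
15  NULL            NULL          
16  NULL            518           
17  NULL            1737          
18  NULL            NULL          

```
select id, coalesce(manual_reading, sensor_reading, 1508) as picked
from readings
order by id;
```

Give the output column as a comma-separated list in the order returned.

id=8: manual_reading=951 → 951
id=9: manual_reading=169 → 169
id=10: manual_reading=NULL, sensor_reading=NULL, → literal 1508 → 1508
id=11: manual_reading=NULL, sensor_reading=NULL, → literal 1508 → 1508
id=12: manual_reading=NULL, sensor_reading=NULL, → literal 1508 → 1508
id=13: manual_reading=NULL, sensor_reading=NULL, → literal 1508 → 1508
id=14: manual_reading=820 → 820
id=15: manual_reading=NULL, sensor_reading=NULL, → literal 1508 → 1508
id=16: manual_reading=NULL, sensor_reading=518 → 518
id=17: manual_reading=NULL, sensor_reading=1737 → 1737
id=18: manual_reading=NULL, sensor_reading=NULL, → literal 1508 → 1508

951, 169, 1508, 1508, 1508, 1508, 820, 1508, 518, 1737, 1508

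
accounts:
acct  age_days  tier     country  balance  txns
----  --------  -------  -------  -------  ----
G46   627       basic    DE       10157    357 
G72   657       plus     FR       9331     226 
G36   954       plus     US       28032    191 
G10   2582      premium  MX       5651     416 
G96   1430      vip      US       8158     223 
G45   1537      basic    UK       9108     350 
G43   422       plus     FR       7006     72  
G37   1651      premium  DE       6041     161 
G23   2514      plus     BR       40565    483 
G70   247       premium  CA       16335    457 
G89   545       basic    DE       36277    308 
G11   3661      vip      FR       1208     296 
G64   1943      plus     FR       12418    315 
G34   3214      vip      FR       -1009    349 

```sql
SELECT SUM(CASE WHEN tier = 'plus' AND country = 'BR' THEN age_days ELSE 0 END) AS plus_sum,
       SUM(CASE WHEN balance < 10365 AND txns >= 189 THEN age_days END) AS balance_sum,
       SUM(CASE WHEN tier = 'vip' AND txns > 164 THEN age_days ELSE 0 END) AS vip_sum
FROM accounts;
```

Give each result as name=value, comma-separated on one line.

plus_sum=2514, balance_sum=13708, vip_sum=8305

[plus_sum: tier = 'plus' AND country = 'BR']
acct=G46: ✗
acct=G72: ✗
acct=G36: ✗
acct=G10: ✗
acct=G96: ✗
acct=G45: ✗
acct=G43: ✗
acct=G37: ✗
acct=G23: ✓ → 2514
acct=G70: ✗
acct=G89: ✗
acct=G11: ✗
acct=G64: ✗
acct=G34: ✗
plus_sum = 2514
—
[balance_sum: balance < 10365 AND txns >= 189]
acct=G46: ✓ → 627
acct=G72: ✓ → 657
acct=G36: ✗
acct=G10: ✓ → 2582
acct=G96: ✓ → 1430
acct=G45: ✓ → 1537
acct=G43: ✗
acct=G37: ✗
acct=G23: ✗
acct=G70: ✗
acct=G89: ✗
acct=G11: ✓ → 3661
acct=G64: ✗
acct=G34: ✓ → 3214
balance_sum = 627 + 657 + 2582 + 1430 + 1537 + 3661 + 3214 = 13708
—
[vip_sum: tier = 'vip' AND txns > 164]
acct=G46: ✗
acct=G72: ✗
acct=G36: ✗
acct=G10: ✗
acct=G96: ✓ → 1430
acct=G45: ✗
acct=G43: ✗
acct=G37: ✗
acct=G23: ✗
acct=G70: ✗
acct=G89: ✗
acct=G11: ✓ → 3661
acct=G64: ✗
acct=G34: ✓ → 3214
vip_sum = 1430 + 3661 + 3214 = 8305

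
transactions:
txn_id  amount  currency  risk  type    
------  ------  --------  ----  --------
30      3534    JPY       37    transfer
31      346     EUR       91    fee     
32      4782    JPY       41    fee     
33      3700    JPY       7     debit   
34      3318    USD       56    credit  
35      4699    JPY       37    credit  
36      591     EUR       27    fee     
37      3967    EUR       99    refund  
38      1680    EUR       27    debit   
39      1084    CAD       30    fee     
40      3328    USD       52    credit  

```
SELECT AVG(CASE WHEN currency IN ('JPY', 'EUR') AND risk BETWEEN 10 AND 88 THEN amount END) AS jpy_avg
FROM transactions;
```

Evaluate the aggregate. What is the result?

txn_id=30: ✓ → 3534
txn_id=31: ✗
txn_id=32: ✓ → 4782
txn_id=33: ✗
txn_id=34: ✗
txn_id=35: ✓ → 4699
txn_id=36: ✓ → 591
txn_id=37: ✗
txn_id=38: ✓ → 1680
txn_id=39: ✗
txn_id=40: ✗
jpy_avg = (3534 + 4782 + 4699 + 591 + 1680) / 5 = 3057.2

3057.2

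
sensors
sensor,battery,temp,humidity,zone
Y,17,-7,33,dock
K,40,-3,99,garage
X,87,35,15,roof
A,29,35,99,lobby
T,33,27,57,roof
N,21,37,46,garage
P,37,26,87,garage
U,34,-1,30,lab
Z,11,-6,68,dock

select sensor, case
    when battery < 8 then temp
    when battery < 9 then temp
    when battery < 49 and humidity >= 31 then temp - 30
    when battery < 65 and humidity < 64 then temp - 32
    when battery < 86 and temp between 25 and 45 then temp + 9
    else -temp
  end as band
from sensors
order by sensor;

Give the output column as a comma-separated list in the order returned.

sensor=A: battery < 49 and humidity >= 31 → 5
sensor=K: battery < 49 and humidity >= 31 → -33
sensor=N: battery < 49 and humidity >= 31 → 7
sensor=P: battery < 49 and humidity >= 31 → -4
sensor=T: battery < 49 and humidity >= 31 → -3
sensor=U: battery < 65 and humidity < 64 → -33
sensor=X: ELSE → -35
sensor=Y: battery < 49 and humidity >= 31 → -37
sensor=Z: battery < 49 and humidity >= 31 → -36

5, -33, 7, -4, -3, -33, -35, -37, -36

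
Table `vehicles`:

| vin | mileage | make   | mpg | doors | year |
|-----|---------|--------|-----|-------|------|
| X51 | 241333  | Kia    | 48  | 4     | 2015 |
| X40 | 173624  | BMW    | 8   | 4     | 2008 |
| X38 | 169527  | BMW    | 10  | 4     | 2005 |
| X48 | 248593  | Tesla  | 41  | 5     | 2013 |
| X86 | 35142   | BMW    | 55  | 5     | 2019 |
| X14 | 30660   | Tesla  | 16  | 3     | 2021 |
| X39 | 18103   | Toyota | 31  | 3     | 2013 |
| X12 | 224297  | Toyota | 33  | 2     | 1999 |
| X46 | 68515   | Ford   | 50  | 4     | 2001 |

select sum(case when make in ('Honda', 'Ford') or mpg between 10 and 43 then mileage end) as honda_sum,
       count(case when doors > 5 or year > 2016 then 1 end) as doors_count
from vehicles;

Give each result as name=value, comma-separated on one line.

[honda_sum: make in ('Honda', 'Ford') or mpg between 10 and 43]
vin=X51: ✗
vin=X40: ✗
vin=X38: ✓ → 169527
vin=X48: ✓ → 248593
vin=X86: ✗
vin=X14: ✓ → 30660
vin=X39: ✓ → 18103
vin=X12: ✓ → 224297
vin=X46: ✓ → 68515
honda_sum = 169527 + 248593 + 30660 + 18103 + 224297 + 68515 = 759695
—
[doors_count: doors > 5 or year > 2016]
vin=X51: ✗
vin=X40: ✗
vin=X38: ✗
vin=X48: ✗
vin=X86: ✓ → 1
vin=X14: ✓ → 1
vin=X39: ✗
vin=X12: ✗
vin=X46: ✗
doors_count = COUNT(1, 1) = 2

honda_sum=759695, doors_count=2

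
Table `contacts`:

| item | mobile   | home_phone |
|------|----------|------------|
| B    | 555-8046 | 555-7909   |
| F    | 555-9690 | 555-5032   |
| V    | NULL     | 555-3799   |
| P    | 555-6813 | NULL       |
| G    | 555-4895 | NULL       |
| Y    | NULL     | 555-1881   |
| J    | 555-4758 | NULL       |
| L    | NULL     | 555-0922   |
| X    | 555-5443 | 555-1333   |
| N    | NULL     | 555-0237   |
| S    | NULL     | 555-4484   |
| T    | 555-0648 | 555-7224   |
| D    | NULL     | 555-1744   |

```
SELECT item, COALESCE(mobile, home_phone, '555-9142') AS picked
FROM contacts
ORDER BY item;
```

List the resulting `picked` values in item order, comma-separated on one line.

555-8046, 555-1744, 555-9690, 555-4895, 555-4758, 555-0922, 555-0237, 555-6813, 555-4484, 555-0648, 555-3799, 555-5443, 555-1881

item=B: mobile=555-8046 → 555-8046
item=D: mobile=NULL, home_phone=555-1744 → 555-1744
item=F: mobile=555-9690 → 555-9690
item=G: mobile=555-4895 → 555-4895
item=J: mobile=555-4758 → 555-4758
item=L: mobile=NULL, home_phone=555-0922 → 555-0922
item=N: mobile=NULL, home_phone=555-0237 → 555-0237
item=P: mobile=555-6813 → 555-6813
item=S: mobile=NULL, home_phone=555-4484 → 555-4484
item=T: mobile=555-0648 → 555-0648
item=V: mobile=NULL, home_phone=555-3799 → 555-3799
item=X: mobile=555-5443 → 555-5443
item=Y: mobile=NULL, home_phone=555-1881 → 555-1881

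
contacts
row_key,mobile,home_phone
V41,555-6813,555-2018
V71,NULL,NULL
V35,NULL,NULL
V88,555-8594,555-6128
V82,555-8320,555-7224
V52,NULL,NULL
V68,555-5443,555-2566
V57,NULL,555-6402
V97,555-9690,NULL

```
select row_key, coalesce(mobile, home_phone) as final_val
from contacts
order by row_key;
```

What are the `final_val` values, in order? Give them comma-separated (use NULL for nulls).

row_key=V35: mobile=NULL, home_phone=NULL (all NULL) → NULL
row_key=V41: mobile=555-6813 → 555-6813
row_key=V52: mobile=NULL, home_phone=NULL (all NULL) → NULL
row_key=V57: mobile=NULL, home_phone=555-6402 → 555-6402
row_key=V68: mobile=555-5443 → 555-5443
row_key=V71: mobile=NULL, home_phone=NULL (all NULL) → NULL
row_key=V82: mobile=555-8320 → 555-8320
row_key=V88: mobile=555-8594 → 555-8594
row_key=V97: mobile=555-9690 → 555-9690

NULL, 555-6813, NULL, 555-6402, 555-5443, NULL, 555-8320, 555-8594, 555-9690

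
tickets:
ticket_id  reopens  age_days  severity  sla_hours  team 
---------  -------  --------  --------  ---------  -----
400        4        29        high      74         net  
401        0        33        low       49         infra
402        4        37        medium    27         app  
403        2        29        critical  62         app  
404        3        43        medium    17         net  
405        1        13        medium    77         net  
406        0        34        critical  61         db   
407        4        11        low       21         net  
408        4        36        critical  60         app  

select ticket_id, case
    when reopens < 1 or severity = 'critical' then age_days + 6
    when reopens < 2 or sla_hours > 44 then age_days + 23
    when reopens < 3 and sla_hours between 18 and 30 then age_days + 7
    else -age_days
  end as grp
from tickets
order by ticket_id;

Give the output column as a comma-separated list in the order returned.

52, 39, -37, 35, -43, 36, 40, -11, 42

ticket_id=400: reopens < 2 or sla_hours > 44 → 52
ticket_id=401: reopens < 1 or severity = 'critical' → 39
ticket_id=402: ELSE → -37
ticket_id=403: reopens < 1 or severity = 'critical' → 35
ticket_id=404: ELSE → -43
ticket_id=405: reopens < 2 or sla_hours > 44 → 36
ticket_id=406: reopens < 1 or severity = 'critical' → 40
ticket_id=407: ELSE → -11
ticket_id=408: reopens < 1 or severity = 'critical' → 42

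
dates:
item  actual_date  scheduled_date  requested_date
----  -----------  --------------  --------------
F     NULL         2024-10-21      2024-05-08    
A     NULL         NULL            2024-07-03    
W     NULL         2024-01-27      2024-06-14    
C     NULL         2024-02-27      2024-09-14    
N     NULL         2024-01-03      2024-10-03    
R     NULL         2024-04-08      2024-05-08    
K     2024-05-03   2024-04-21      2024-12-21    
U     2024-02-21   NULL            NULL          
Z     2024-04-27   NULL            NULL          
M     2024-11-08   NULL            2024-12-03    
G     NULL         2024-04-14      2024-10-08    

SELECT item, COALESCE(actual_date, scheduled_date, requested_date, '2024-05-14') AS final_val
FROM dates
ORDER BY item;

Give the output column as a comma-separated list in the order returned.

item=A: actual_date=NULL, scheduled_date=NULL, requested_date=2024-07-03 → 2024-07-03
item=C: actual_date=NULL, scheduled_date=2024-02-27 → 2024-02-27
item=F: actual_date=NULL, scheduled_date=2024-10-21 → 2024-10-21
item=G: actual_date=NULL, scheduled_date=2024-04-14 → 2024-04-14
item=K: actual_date=2024-05-03 → 2024-05-03
item=M: actual_date=2024-11-08 → 2024-11-08
item=N: actual_date=NULL, scheduled_date=2024-01-03 → 2024-01-03
item=R: actual_date=NULL, scheduled_date=2024-04-08 → 2024-04-08
item=U: actual_date=2024-02-21 → 2024-02-21
item=W: actual_date=NULL, scheduled_date=2024-01-27 → 2024-01-27
item=Z: actual_date=2024-04-27 → 2024-04-27

2024-07-03, 2024-02-27, 2024-10-21, 2024-04-14, 2024-05-03, 2024-11-08, 2024-01-03, 2024-04-08, 2024-02-21, 2024-01-27, 2024-04-27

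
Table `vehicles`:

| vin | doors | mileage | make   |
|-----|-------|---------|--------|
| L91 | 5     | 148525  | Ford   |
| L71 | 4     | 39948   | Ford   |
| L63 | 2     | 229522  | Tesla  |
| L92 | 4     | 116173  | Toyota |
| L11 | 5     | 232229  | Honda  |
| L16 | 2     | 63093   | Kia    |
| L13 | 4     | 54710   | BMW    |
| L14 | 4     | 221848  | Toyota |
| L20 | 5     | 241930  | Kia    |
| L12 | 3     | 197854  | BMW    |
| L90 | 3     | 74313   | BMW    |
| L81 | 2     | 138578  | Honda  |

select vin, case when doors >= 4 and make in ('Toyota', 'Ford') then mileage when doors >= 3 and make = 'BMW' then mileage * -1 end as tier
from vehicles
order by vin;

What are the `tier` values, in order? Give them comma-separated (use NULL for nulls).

NULL, -197854, -54710, 221848, NULL, NULL, NULL, 39948, NULL, -74313, 148525, 116173

vin=L11: (no match → NULL) → NULL
vin=L12: doors >= 3 and make = 'BMW' → -197854
vin=L13: doors >= 3 and make = 'BMW' → -54710
vin=L14: doors >= 4 and make in ('Toyota', 'Ford') → 221848
vin=L16: (no match → NULL) → NULL
vin=L20: (no match → NULL) → NULL
vin=L63: (no match → NULL) → NULL
vin=L71: doors >= 4 and make in ('Toyota', 'Ford') → 39948
vin=L81: (no match → NULL) → NULL
vin=L90: doors >= 3 and make = 'BMW' → -74313
vin=L91: doors >= 4 and make in ('Toyota', 'Ford') → 148525
vin=L92: doors >= 4 and make in ('Toyota', 'Ford') → 116173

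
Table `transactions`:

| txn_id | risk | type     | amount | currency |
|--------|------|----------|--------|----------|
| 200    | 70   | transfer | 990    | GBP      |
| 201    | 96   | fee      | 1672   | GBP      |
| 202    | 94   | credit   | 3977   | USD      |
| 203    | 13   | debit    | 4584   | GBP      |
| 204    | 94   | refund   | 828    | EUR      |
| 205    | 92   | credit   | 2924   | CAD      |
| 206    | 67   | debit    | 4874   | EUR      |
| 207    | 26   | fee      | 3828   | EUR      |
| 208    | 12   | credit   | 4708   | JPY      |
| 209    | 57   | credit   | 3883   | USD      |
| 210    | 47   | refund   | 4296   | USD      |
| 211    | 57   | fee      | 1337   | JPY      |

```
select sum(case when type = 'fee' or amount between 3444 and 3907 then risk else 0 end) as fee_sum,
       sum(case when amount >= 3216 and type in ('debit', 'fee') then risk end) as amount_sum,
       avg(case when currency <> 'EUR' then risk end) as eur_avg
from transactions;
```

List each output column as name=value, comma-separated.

[fee_sum: type = 'fee' or amount between 3444 and 3907]
txn_id=200: ✗
txn_id=201: ✓ → 96
txn_id=202: ✗
txn_id=203: ✗
txn_id=204: ✗
txn_id=205: ✗
txn_id=206: ✗
txn_id=207: ✓ → 26
txn_id=208: ✗
txn_id=209: ✓ → 57
txn_id=210: ✗
txn_id=211: ✓ → 57
fee_sum = 96 + 26 + 57 + 57 = 236
—
[amount_sum: amount >= 3216 and type in ('debit', 'fee')]
txn_id=200: ✗
txn_id=201: ✗
txn_id=202: ✗
txn_id=203: ✓ → 13
txn_id=204: ✗
txn_id=205: ✗
txn_id=206: ✓ → 67
txn_id=207: ✓ → 26
txn_id=208: ✗
txn_id=209: ✗
txn_id=210: ✗
txn_id=211: ✗
amount_sum = 13 + 67 + 26 = 106
—
[eur_avg: currency <> 'EUR']
txn_id=200: ✓ → 70
txn_id=201: ✓ → 96
txn_id=202: ✓ → 94
txn_id=203: ✓ → 13
txn_id=204: ✗
txn_id=205: ✓ → 92
txn_id=206: ✗
txn_id=207: ✗
txn_id=208: ✓ → 12
txn_id=209: ✓ → 57
txn_id=210: ✓ → 47
txn_id=211: ✓ → 57
eur_avg = (70 + 96 + 94 + 13 + 92 + 12 + 57 + 47 + 57) / 9 = 59.7777777778

fee_sum=236, amount_sum=106, eur_avg=59.7777777778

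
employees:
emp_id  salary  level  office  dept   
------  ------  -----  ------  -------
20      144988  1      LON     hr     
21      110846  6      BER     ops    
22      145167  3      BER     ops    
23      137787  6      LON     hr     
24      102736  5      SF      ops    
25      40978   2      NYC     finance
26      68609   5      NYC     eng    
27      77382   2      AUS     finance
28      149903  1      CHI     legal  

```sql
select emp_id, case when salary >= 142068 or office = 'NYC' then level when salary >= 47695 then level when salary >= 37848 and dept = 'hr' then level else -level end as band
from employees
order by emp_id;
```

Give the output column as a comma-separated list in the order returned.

emp_id=20: salary >= 142068 or office = 'NYC' → 1
emp_id=21: salary >= 47695 → 6
emp_id=22: salary >= 142068 or office = 'NYC' → 3
emp_id=23: salary >= 47695 → 6
emp_id=24: salary >= 47695 → 5
emp_id=25: salary >= 142068 or office = 'NYC' → 2
emp_id=26: salary >= 142068 or office = 'NYC' → 5
emp_id=27: salary >= 47695 → 2
emp_id=28: salary >= 142068 or office = 'NYC' → 1

1, 6, 3, 6, 5, 2, 5, 2, 1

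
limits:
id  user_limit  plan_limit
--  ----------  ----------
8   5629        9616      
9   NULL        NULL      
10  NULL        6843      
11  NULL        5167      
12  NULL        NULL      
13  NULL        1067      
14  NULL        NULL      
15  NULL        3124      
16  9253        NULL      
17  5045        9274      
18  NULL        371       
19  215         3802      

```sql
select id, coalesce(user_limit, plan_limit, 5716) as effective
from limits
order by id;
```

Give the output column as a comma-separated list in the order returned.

5629, 5716, 6843, 5167, 5716, 1067, 5716, 3124, 9253, 5045, 371, 215

id=8: user_limit=5629 → 5629
id=9: user_limit=NULL, plan_limit=NULL, → literal 5716 → 5716
id=10: user_limit=NULL, plan_limit=6843 → 6843
id=11: user_limit=NULL, plan_limit=5167 → 5167
id=12: user_limit=NULL, plan_limit=NULL, → literal 5716 → 5716
id=13: user_limit=NULL, plan_limit=1067 → 1067
id=14: user_limit=NULL, plan_limit=NULL, → literal 5716 → 5716
id=15: user_limit=NULL, plan_limit=3124 → 3124
id=16: user_limit=9253 → 9253
id=17: user_limit=5045 → 5045
id=18: user_limit=NULL, plan_limit=371 → 371
id=19: user_limit=215 → 215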